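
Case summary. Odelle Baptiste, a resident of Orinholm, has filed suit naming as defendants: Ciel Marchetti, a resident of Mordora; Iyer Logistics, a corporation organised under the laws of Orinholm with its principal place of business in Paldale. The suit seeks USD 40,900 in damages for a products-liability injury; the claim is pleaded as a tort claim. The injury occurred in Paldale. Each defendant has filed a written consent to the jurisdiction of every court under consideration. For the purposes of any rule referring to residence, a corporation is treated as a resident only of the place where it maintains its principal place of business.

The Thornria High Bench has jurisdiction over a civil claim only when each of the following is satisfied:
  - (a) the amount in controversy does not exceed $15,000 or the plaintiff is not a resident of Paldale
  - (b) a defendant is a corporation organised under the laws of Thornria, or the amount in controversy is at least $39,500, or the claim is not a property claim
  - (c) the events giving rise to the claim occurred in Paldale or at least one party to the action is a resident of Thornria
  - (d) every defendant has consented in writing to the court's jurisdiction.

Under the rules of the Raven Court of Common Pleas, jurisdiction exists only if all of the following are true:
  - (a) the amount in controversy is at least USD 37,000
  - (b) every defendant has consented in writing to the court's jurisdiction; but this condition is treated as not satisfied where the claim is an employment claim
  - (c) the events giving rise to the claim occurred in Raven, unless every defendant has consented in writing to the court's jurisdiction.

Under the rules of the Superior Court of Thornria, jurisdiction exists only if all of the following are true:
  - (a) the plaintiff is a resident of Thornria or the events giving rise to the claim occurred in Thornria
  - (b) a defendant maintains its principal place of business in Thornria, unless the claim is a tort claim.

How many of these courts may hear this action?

The Thornria High Bench:
  (a) The plaintiff resides in Orinholm, which is not Paldale, which satisfies one of the alternatives. Condition met.
  (b) The amount in controversy is $40,900, which meets the 39,500 dollars floor, which satisfies one of the alternatives. Condition met.
  (c) The operative events occurred in Paldale, so this disjunct is met. Condition met.
  (d) Every defendant has filed written consent. Satisfied.
  → All conditions met; jurisdiction exists.
The Raven Court of Common Pleas:
  (a) The amount in controversy is USD 40,900, which meets the USD 37,000 floor. Met.
  (b) Every defendant has filed written consent. The exception is not triggered, since the claim is a tort claim, not an employment claim. Met.
  (c) The operative events occurred in Paldale, not Raven. However, every defendant has filed written consent, so the 'unless' proviso supplies this condition. Condition met.
  → The court has jurisdiction.
The Superior Court of Thornria:
  (a) The plaintiff resides in Orinholm, not Thornria; the operative events occurred in Paldale, not Thornria — none of the alternatives is met. Not met.
  (b) The corporate defendant(s) have their principal place of business in Paldale, not Thornria. However, the claim is a tort claim, so the 'unless' proviso supplies this condition. Satisfied.
  → At least one condition fails; no jurisdiction.
Courts with jurisdiction: the Thornria High Bench, the Raven Court of Common Pleas — 2 in total.

2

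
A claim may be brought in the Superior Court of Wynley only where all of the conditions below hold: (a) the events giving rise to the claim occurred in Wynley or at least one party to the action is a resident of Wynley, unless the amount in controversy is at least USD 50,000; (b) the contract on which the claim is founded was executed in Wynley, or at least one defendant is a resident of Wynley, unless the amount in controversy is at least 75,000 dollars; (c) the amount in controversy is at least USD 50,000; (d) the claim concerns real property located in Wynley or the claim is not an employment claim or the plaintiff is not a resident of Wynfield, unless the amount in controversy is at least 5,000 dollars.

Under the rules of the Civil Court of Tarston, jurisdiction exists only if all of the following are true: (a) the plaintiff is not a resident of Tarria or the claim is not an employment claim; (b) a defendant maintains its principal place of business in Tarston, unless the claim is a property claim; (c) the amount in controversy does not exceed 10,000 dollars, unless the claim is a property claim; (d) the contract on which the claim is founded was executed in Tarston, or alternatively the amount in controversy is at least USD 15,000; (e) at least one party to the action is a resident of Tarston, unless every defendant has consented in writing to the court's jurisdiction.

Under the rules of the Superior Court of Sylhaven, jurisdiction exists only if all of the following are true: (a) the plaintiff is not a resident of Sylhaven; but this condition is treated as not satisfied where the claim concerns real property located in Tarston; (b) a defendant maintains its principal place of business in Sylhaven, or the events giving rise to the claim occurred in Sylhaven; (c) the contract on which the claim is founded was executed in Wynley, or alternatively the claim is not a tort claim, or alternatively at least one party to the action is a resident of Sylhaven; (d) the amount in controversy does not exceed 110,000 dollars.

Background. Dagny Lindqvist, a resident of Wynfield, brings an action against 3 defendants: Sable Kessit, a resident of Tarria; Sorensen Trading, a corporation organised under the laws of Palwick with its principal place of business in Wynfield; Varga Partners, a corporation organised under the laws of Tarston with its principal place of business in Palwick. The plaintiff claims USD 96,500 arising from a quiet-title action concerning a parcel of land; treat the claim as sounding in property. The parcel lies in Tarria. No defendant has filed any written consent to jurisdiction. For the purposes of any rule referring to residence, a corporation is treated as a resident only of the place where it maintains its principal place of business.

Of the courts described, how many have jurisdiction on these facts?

The Superior Court of Wynley:
  (a) The operative events occurred in Tarria, not Wynley; no party resides in Wynley — every alternative fails. However, the amount in controversy is $96,500, which meets the $50,000 floor, so the 'unless' proviso supplies this condition. Condition met.
  (b) No contract (and hence no place of execution) is alleged; no defendant resides in Wynley (they reside in Tarria, Wynfield, Palwick) — none of the alternatives is met. However, the amount in controversy is USD 96,500, which meets the $75,000 floor, so the 'unless' proviso supplies this condition. Satisfied.
  (c) The amount in controversy is 96,500 dollars, which meets the $50,000 floor. Met.
  (d) The claim is a property claim, not an employment claim, which satisfies one of the alternatives. Condition met.
  → All conditions met; jurisdiction exists.
The Civil Court of Tarston:
  (a) The plaintiff resides in Wynfield, which is not Tarria, which satisfies one of the alternatives. Condition met.
  (b) The corporate defendant(s) have their principal place of business in Palwick, Wynfield, not Tarston. The proviso rescues it, though: the claim is a property claim. Satisfied.
  (c) The amount in controversy is 96,500 dollars, above the 10,000 dollars ceiling. The proviso rescues it, though: the claim is a property claim. Condition met.
  (d) The amount in controversy is $96,500, which meets the USD 15,000 floor, which satisfies one of the alternatives. Condition met.
  (e) No party resides in Tarston. And no such written consent has been filed, so the proviso does not save it. Condition not met.
  → Not every requirement is met — no jurisdiction.
The Superior Court of Sylhaven:
  (a) The plaintiff resides in Wynfield, which is not Sylhaven. And the carve-out is inapplicable — the property lies in Tarria, not Tarston. Satisfied.
  (b) The corporate defendant(s) have their principal place of business in Palwick, Wynfield, not Sylhaven; the operative events occurred in Tarria, not Sylhaven — none of the alternatives is met. Fails.
  (c) The claim is a property claim, not a tort claim — that alternative is enough. Condition met.
  (d) The amount in controversy is $96,500, within the 110,000 dollars ceiling. Met.
  → The court lacks jurisdiction.
Courts with jurisdiction: the Superior Court of Wynley — 1 in total.

1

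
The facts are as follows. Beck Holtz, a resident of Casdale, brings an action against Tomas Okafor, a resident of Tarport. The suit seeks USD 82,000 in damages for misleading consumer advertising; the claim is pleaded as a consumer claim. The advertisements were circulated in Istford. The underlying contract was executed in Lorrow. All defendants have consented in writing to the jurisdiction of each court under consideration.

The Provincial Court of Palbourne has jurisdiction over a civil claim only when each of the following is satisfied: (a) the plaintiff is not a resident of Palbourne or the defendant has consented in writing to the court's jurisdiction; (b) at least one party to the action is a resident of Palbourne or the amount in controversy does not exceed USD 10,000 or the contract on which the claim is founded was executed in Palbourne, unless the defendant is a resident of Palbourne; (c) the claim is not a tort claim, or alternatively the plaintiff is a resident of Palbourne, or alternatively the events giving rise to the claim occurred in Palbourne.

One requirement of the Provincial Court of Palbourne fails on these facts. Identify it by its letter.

(b)

The Provincial Court of Palbourne:
  (a) The plaintiff resides in Casdale, which is not Palbourne — that alternative is enough. Condition met.
  (b) No party resides in Palbourne; the amount in controversy is USD 82,000, above the $10,000 ceiling; the contract was executed in Lorrow, not Palbourne — none of the alternatives is met. The proviso offers no rescue either, since the defendant resides in Tarport, not Palbourne. Fails.
  (c) The claim is a consumer claim, not a tort claim, so one alternative holds. Satisfied.
Only condition (b) fails.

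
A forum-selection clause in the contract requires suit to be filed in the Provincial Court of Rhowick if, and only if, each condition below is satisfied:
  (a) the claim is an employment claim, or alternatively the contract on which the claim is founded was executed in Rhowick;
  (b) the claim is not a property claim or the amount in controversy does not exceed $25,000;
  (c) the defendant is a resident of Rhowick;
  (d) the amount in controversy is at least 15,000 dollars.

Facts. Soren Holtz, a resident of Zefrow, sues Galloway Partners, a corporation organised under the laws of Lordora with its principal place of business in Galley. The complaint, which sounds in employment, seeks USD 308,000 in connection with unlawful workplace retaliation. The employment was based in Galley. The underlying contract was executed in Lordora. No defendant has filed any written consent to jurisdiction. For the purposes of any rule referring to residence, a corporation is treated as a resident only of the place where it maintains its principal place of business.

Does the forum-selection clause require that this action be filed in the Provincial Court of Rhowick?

No

The Provincial Court of Rhowick:
  (a) The claim is an employment claim — that alternative is enough. Met.
  (b) The claim is an employment claim, not a property claim, so one alternative holds. Satisfied.
  (c) The defendant resides in Galley, not Rhowick. Fails.
  (d) The amount in controversy is $308,000, which meets the $15,000 floor. Condition met.
  → The clause does not apply.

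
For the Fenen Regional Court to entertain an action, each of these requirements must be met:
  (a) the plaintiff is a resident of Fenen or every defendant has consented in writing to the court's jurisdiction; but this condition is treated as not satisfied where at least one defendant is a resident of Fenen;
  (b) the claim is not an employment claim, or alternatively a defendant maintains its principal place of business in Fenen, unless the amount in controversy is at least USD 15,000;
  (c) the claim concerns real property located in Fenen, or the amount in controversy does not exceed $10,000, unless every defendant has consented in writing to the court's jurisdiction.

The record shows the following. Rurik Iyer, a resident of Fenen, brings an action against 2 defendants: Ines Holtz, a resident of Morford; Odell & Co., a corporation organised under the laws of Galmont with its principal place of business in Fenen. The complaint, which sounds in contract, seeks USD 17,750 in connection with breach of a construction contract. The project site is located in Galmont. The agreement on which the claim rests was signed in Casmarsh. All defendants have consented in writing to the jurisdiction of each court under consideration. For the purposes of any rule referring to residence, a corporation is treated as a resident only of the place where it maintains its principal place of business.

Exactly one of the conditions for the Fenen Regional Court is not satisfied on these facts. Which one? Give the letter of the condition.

(a)

The Fenen Regional Court:
  (a) The plaintiff resides in Fenen, so this disjunct is met. But Odell & Co. resides in Fenen, triggering the carve-out and defeating this condition. Fails.
  (b) The claim is a contract claim, not an employment claim — that alternative is enough. Satisfied.
  (c) The claim does not concern real property; the amount in controversy is USD 17,750, above the $10,000 ceiling — every alternative fails. The proviso rescues it, though: every defendant has filed written consent. Met.
Only condition (a) fails.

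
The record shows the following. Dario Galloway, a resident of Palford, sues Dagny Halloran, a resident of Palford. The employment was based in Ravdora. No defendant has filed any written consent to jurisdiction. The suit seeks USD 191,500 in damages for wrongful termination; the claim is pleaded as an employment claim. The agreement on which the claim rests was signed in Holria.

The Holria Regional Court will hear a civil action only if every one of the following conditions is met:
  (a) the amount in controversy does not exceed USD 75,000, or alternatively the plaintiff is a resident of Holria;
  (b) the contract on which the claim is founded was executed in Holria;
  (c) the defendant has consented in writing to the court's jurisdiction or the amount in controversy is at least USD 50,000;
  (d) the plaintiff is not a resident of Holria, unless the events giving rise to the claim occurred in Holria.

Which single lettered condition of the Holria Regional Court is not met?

(a)

The Holria Regional Court:
  (a) The amount in controversy is $191,500, above the 75,000 dollars ceiling; the plaintiff resides in Palford, not Holria — no alternative holds. Not satisfied.
  (b) The contract was executed in Holria. Satisfied.
  (c) The amount in controversy is $191,500, which meets the USD 50,000 floor, which satisfies one of the alternatives. Satisfied.
  (d) The plaintiff resides in Palford, which is not Holria. Condition met.
Only condition (a) fails.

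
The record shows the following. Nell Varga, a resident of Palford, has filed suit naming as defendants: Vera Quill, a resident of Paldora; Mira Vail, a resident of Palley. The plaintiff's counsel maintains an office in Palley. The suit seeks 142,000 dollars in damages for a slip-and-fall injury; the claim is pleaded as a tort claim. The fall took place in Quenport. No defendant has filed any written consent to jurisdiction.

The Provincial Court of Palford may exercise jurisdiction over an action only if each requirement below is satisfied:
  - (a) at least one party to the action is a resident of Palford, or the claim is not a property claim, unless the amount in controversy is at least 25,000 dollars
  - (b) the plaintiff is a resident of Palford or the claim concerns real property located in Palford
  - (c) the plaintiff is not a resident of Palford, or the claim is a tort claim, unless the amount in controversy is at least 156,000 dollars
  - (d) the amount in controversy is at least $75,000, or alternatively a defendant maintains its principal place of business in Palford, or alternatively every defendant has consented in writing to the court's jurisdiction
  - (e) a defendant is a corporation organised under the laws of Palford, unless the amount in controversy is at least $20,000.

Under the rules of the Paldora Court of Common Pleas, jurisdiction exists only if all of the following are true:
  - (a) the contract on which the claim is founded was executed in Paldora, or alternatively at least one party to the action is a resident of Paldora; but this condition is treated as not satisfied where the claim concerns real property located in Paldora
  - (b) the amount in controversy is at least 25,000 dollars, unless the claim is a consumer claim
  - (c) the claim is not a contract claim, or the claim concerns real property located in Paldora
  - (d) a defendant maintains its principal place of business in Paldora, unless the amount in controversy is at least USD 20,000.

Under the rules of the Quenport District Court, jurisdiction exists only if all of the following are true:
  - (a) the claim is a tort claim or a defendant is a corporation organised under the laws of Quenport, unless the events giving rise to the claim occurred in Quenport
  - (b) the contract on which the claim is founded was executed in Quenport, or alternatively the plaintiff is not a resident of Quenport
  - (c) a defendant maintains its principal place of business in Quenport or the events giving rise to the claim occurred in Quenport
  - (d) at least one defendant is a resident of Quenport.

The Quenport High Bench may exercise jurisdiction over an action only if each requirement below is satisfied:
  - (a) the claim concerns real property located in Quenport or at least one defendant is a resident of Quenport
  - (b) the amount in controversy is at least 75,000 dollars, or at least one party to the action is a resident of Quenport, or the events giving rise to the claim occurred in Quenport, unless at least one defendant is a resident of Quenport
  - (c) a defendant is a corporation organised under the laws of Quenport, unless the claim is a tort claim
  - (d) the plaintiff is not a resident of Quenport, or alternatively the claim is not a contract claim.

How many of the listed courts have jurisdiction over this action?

2

The Provincial Court of Palford:
  (a) Nell Varga resides in Palford — that alternative is enough. Satisfied.
  (b) The plaintiff resides in Palford, so one alternative holds. Satisfied.
  (c) The claim is a tort claim, so this disjunct is met. Met.
  (d) The amount in controversy is 142,000 dollars, which meets the $75,000 floor — that alternative is enough. Condition met.
  (e) No defendant is a corporation. However, the amount in controversy is 142,000 dollars, which meets the USD 20,000 floor, so the 'unless' proviso supplies this condition. Condition met.
  → Every requirement is satisfied — jurisdiction.
The Paldora Court of Common Pleas:
  (a) Vera Quill resides in Paldora, so one alternative holds. The exception is not triggered, since the claim does not concern real property. Satisfied.
  (b) The amount in controversy is USD 142,000, which meets the USD 25,000 floor. Satisfied.
  (c) The claim is a tort claim, not a contract claim, which satisfies one of the alternatives. Condition met.
  (d) No defendant is a corporation. But the amount in controversy is $142,000, which meets the USD 20,000 floor, and the 'unless' clause therefore excuses the requirement. Condition met.
  → All conditions met; jurisdiction exists.
The Quenport District Court:
  (a) The claim is a tort claim, which satisfies one of the alternatives. Satisfied.
  (b) The plaintiff resides in Palford, which is not Quenport, so one alternative holds. Satisfied.
  (c) The operative events occurred in Quenport — that alternative is enough. Satisfied.
  (d) No defendant resides in Quenport (they reside in Paldora, Palley). Condition not met.
  → The court lacks jurisdiction.
The Quenport High Bench:
  (a) The claim does not concern real property; no defendant resides in Quenport (they reside in Paldora, Palley) — no alternative holds. Not met.
  (b) The amount in controversy is USD 142,000, which meets the 75,000 dollars floor — that alternative is enough. Condition met.
  (c) No defendant is a corporation. The proviso rescues it, though: the claim is a tort claim. Condition met.
  (d) The plaintiff resides in Palford, which is not Quenport, so one alternative holds. Met.
  → No jurisdiction.
Courts with jurisdiction: the Provincial Court of Palford, the Paldora Court of Common Pleas — 2 in total.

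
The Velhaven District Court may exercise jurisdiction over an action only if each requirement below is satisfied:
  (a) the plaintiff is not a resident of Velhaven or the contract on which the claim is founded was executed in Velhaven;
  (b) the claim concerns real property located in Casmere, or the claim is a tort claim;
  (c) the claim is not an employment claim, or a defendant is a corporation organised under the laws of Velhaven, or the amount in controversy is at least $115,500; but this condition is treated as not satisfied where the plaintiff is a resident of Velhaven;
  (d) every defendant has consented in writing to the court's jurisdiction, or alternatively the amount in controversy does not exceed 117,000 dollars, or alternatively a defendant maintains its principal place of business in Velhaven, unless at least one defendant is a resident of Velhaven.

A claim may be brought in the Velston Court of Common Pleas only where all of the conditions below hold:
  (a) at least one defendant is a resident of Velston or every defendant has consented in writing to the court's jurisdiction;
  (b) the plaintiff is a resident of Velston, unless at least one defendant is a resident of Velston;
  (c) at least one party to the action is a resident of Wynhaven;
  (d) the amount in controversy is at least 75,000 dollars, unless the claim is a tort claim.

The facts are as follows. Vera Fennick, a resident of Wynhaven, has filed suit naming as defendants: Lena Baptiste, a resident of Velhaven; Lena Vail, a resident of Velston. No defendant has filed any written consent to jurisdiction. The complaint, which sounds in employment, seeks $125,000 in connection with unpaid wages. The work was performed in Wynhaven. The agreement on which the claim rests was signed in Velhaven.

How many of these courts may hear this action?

The Velhaven District Court:
  (a) The plaintiff resides in Wynhaven, which is not Velhaven, so one alternative holds. Satisfied.
  (b) The claim does not concern real property; the claim is an employment claim, not a tort claim — no alternative holds. Not met.
  (c) The amount in controversy is $125,000, which meets the USD 115,500 floor, so this disjunct is met. The exception is not triggered, since the plaintiff resides in Wynhaven, not Velhaven. Met.
  (d) No such written consent has been filed; the amount in controversy is USD 125,000, above the 117,000 dollars ceiling; no defendant is a corporation — no alternative holds. But Lena Baptiste resides in Velhaven, and the 'unless' clause therefore excuses the requirement. Satisfied.
  → No jurisdiction.
The Velston Court of Common Pleas:
  (a) Lena Vail resides in Velston, which satisfies one of the alternatives. Condition met.
  (b) The plaintiff resides in Wynhaven, not Velston. However, Lena Vail resides in Velston, so the 'unless' proviso supplies this condition. Satisfied.
  (c) Vera Fennick resides in Wynhaven. Condition met.
  (d) The amount in controversy is USD 125,000, which meets the 75,000 dollars floor. Satisfied.
  → All conditions met; jurisdiction exists.
Courts with jurisdiction: the Velston Court of Common Pleas — 1 in total.

1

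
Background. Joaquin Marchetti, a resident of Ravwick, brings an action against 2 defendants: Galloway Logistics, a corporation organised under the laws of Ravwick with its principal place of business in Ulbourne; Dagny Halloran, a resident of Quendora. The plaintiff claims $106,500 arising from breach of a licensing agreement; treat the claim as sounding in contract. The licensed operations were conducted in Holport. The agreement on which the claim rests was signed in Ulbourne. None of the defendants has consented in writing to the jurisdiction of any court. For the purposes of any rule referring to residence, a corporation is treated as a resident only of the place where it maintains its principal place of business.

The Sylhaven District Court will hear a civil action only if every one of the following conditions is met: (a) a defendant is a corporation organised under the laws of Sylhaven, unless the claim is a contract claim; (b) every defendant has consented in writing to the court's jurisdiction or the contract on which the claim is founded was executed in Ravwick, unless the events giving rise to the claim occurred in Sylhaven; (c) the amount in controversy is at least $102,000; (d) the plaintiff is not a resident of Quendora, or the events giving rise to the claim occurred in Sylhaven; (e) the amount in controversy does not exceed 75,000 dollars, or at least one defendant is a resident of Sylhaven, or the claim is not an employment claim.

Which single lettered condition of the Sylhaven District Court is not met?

The Sylhaven District Court:
  (a) The corporate defendant(s) are organised in Ravwick, not Sylhaven. But the claim is a contract claim, and the 'unless' clause therefore excuses the requirement. Met.
  (b) No such written consent has been filed; the contract was executed in Ulbourne, not Ravwick — none of the alternatives is met. The proviso offers no rescue either, since the operative events occurred in Holport, not Sylhaven. Not met.
  (c) The amount in controversy is $106,500, which meets the USD 102,000 floor. Met.
  (d) The plaintiff resides in Ravwick, which is not Quendora — that alternative is enough. Condition met.
  (e) The claim is a contract claim, not an employment claim, so one alternative holds. Met.
Only condition (b) fails.

(b)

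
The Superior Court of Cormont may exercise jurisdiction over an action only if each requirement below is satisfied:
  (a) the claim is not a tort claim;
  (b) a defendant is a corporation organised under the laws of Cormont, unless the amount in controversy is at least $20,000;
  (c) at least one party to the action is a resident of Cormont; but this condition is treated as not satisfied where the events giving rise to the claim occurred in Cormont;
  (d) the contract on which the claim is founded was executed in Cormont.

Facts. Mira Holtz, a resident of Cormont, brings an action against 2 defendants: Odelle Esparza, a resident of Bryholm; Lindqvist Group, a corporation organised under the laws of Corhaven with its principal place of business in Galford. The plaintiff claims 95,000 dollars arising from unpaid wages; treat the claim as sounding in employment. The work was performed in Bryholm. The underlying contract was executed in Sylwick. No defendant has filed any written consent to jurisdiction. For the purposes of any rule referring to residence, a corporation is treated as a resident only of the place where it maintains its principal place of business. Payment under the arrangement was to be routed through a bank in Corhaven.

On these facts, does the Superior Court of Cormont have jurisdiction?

The Superior Court of Cormont:
  (a) The claim is an employment claim, not a tort claim. Met.
  (b) The corporate defendant(s) are organised in Corhaven, not Cormont. But the amount in controversy is $95,000, which meets the 20,000 dollars floor, and the 'unless' clause therefore excuses the requirement. Met.
  (c) Mira Holtz resides in Cormont. And the carve-out is inapplicable — the operative events occurred in Bryholm, not Cormont. Condition met.
  (d) The contract was executed in Sylwick, not Cormont. Not satisfied.
  → No jurisdiction.

No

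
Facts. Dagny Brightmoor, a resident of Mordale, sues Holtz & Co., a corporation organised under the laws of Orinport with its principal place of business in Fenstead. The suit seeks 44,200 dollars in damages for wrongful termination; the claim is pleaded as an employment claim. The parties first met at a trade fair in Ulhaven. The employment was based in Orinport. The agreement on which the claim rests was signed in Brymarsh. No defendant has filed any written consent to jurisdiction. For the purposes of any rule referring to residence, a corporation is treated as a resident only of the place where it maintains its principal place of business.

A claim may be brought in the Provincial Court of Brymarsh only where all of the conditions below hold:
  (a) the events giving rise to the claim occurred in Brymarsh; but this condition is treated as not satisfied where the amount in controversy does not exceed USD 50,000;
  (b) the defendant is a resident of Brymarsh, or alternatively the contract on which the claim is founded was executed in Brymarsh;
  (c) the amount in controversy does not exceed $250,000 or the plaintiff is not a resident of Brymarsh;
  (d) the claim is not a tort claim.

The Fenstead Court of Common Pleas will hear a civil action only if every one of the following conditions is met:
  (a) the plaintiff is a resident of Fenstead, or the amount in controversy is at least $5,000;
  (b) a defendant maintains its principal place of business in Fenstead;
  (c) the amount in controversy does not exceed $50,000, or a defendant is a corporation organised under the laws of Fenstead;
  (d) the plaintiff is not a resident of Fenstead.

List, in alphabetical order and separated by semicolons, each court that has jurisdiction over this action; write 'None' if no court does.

the Fenstead Court of Common Pleas

The Provincial Court of Brymarsh:
  (a) The operative events occurred in Orinport, not Brymarsh. Not satisfied.
  (b) The contract was executed in Brymarsh, which satisfies one of the alternatives. Satisfied.
  (c) The amount in controversy is $44,200, within the USD 250,000 ceiling, which satisfies one of the alternatives. Satisfied.
  (d) The claim is an employment claim, not a tort claim. Met.
  → Not every requirement is met — no jurisdiction.
The Fenstead Court of Common Pleas:
  (a) The amount in controversy is $44,200, which meets the 5,000 dollars floor, which satisfies one of the alternatives. Met.
  (b) Holtz & Co. has its principal place of business in Fenstead. Met.
  (c) The amount in controversy is 44,200 dollars, within the USD 50,000 ceiling, so one alternative holds. Satisfied.
  (d) The plaintiff resides in Mordale, which is not Fenstead. Condition met.
  → Every requirement is satisfied — jurisdiction.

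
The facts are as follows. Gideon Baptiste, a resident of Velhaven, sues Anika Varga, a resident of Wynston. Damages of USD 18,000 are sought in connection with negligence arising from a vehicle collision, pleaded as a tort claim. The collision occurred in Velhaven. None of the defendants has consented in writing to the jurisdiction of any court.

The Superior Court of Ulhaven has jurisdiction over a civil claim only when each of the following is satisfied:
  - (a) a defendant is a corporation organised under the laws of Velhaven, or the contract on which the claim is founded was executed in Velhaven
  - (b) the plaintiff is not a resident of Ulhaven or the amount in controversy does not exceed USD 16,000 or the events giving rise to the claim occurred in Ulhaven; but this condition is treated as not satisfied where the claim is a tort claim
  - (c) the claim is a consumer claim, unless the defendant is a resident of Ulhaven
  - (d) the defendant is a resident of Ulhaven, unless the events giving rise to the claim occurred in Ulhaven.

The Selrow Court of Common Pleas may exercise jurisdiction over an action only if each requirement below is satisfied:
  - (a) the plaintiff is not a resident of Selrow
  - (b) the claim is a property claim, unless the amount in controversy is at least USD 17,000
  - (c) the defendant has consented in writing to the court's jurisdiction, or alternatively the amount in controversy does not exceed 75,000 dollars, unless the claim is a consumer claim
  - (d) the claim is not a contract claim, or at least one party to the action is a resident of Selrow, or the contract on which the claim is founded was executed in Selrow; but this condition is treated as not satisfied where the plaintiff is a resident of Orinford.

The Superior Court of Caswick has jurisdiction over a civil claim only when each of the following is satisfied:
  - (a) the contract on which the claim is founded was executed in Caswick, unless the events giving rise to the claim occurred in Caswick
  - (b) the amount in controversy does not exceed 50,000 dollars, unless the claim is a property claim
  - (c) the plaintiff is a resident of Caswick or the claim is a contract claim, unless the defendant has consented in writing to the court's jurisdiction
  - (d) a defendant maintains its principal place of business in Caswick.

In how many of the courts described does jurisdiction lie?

The Superior Court of Ulhaven:
  (a) No defendant is a corporation; no contract (and hence no place of execution) is alleged — none of the alternatives is met. Condition not met.
  (b) The plaintiff resides in Velhaven, which is not Ulhaven, so one alternative holds. However, the claim is a tort claim, which falls within the stated exception and so defeats the condition. Not satisfied.
  (c) The claim is a tort claim, not a consumer claim. And the defendant resides in Wynston, not Ulhaven, so the proviso does not save it. Fails.
  (d) The defendant resides in Wynston, not Ulhaven. Nor does the 'unless' clause help: the operative events occurred in Velhaven, not Ulhaven. Not met.
  → At least one condition fails; no jurisdiction.
The Selrow Court of Common Pleas:
  (a) The plaintiff resides in Velhaven, which is not Selrow. Satisfied.
  (b) The claim is a tort claim, not a property claim. But the amount in controversy is $18,000, which meets the $17,000 floor, and the 'unless' clause therefore excuses the requirement. Satisfied.
  (c) The amount in controversy is $18,000, within the $75,000 ceiling, so one alternative holds. Satisfied.
  (d) The claim is a tort claim, not a contract claim, so one alternative holds. The carve-out does not apply: the plaintiff resides in Velhaven, not Orinford. Condition met.
  → The court has jurisdiction.
The Superior Court of Caswick:
  (a) No contract (and hence no place of execution) is alleged. Nor does the 'unless' clause help: the operative events occurred in Velhaven, not Caswick. Condition not met.
  (b) The amount in controversy is $18,000, within the $50,000 ceiling. Met.
  (c) The plaintiff resides in Velhaven, not Caswick; the claim is a tort claim, not a contract claim — no alternative holds. Nor does the 'unless' clause help: no such written consent has been filed. Not satisfied.
  (d) No defendant is a corporation. Condition not met.
  → No jurisdiction.
Courts with jurisdiction: the Selrow Court of Common Pleas — 1 in total.

1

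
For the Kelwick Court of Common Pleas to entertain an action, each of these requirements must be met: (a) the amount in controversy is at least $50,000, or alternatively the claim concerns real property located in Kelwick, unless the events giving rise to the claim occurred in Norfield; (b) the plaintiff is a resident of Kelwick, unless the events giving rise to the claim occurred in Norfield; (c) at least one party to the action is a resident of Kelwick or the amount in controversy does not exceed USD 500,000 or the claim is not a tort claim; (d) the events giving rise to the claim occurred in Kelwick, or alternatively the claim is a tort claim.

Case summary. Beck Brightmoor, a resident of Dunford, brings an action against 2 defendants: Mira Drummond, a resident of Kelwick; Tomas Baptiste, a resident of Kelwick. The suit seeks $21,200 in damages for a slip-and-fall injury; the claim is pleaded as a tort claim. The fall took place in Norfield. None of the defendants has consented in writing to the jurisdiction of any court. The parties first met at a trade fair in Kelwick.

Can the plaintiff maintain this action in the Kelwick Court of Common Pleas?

The Kelwick Court of Common Pleas:
  (a) The amount in controversy is USD 21,200, below the 50,000 dollars floor; the claim does not concern real property — every alternative fails. But the operative events occurred in Norfield, and the 'unless' clause therefore excuses the requirement. Satisfied.
  (b) The plaintiff resides in Dunford, not Kelwick. However, the operative events occurred in Norfield, so the 'unless' proviso supplies this condition. Satisfied.
  (c) Mira Drummond resides in Kelwick — that alternative is enough. Condition met.
  (d) The claim is a tort claim, which satisfies one of the alternatives. Met.
  → All conditions met; jurisdiction exists.

Yes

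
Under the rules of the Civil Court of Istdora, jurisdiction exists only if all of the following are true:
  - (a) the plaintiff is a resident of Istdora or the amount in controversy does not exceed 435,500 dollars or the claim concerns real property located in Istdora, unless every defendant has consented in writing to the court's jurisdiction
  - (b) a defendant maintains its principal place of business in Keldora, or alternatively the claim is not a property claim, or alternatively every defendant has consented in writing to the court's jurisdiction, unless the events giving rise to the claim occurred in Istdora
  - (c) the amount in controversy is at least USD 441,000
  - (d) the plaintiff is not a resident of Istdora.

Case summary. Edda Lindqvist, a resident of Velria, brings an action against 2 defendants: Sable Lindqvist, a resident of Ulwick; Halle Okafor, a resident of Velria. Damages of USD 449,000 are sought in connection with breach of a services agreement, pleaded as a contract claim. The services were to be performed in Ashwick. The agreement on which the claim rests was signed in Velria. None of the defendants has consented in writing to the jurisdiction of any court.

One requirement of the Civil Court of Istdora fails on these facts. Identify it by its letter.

The Civil Court of Istdora:
  (a) The plaintiff resides in Velria, not Istdora; the amount in controversy is 449,000 dollars, above the $435,500 ceiling; the claim does not concern real property — every alternative fails. Nor does the 'unless' clause help: no such written consent has been filed. Condition not met.
  (b) The claim is a contract claim, not a property claim, so this disjunct is met. Condition met.
  (c) The amount in controversy is 449,000 dollars, which meets the $441,000 floor. Condition met.
  (d) The plaintiff resides in Velria, which is not Istdora. Met.
Only condition (a) fails.

(a)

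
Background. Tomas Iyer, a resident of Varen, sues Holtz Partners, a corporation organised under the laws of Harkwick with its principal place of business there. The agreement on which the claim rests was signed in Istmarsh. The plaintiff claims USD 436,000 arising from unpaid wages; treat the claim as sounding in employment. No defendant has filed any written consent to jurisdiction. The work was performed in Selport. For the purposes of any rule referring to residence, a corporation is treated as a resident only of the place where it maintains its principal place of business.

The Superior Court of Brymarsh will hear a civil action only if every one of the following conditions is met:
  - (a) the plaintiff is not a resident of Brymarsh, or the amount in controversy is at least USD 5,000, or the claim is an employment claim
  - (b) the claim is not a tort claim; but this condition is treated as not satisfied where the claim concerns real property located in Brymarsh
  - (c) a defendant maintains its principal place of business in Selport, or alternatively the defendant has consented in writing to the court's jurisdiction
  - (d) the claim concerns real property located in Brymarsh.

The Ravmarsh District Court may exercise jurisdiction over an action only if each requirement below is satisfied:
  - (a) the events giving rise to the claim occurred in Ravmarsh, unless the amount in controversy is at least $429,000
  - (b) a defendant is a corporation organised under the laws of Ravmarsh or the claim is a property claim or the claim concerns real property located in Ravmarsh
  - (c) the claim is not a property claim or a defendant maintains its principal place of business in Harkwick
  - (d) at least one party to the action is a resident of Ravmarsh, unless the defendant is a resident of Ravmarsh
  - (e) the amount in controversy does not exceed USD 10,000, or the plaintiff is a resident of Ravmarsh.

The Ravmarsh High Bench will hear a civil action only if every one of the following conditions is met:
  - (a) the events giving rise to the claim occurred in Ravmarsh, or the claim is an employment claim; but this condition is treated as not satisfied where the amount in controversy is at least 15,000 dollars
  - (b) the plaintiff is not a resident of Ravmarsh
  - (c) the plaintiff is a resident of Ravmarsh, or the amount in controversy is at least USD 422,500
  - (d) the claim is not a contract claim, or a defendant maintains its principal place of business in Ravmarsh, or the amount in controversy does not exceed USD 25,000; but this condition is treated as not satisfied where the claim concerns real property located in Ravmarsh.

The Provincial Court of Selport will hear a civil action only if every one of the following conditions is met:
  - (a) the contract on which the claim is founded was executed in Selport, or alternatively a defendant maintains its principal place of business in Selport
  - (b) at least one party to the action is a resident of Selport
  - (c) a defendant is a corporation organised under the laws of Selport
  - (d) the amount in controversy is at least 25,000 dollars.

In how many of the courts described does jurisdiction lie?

The Superior Court of Brymarsh:
  (a) The plaintiff resides in Varen, which is not Brymarsh, so this disjunct is met. Satisfied.
  (b) The claim is an employment claim, not a tort claim. And the carve-out is inapplicable — the claim does not concern real property. Condition met.
  (c) The corporate defendant(s) have their principal place of business in Harkwick, not Selport; no such written consent has been filed — every alternative fails. Not met.
  (d) The claim does not concern real property. Condition not met.
  → At least one condition fails; no jurisdiction.
The Ravmarsh District Court:
  (a) The operative events occurred in Selport, not Ravmarsh. However, the amount in controversy is USD 436,000, which meets the USD 429,000 floor, so the 'unless' proviso supplies this condition. Satisfied.
  (b) The corporate defendant(s) are organised in Harkwick, not Ravmarsh; the claim is an employment claim, not a property claim; the claim does not concern real property — every alternative fails. Fails.
  (c) The claim is an employment claim, not a property claim — that alternative is enough. Condition met.
  (d) No party resides in Ravmarsh. And the defendant resides in Harkwick, not Ravmarsh, so the proviso does not save it. Fails.
  (e) The amount in controversy is $436,000, above the 10,000 dollars ceiling; the plaintiff resides in Varen, not Ravmarsh — none of the alternatives is met. Not met.
  → No jurisdiction.
The Ravmarsh High Bench:
  (a) The claim is an employment claim, so this disjunct is met. However, the amount in controversy is $436,000, which meets the USD 15,000 floor, which falls within the stated exception and so defeats the condition. Fails.
  (b) The plaintiff resides in Varen, which is not Ravmarsh. Satisfied.
  (c) The amount in controversy is $436,000, which meets the 422,500 dollars floor — that alternative is enough. Met.
  (d) The claim is an employment claim, not a contract claim — that alternative is enough. And the carve-out is inapplicable — the claim does not concern real property. Met.
  → The court lacks jurisdiction.
The Provincial Court of Selport:
  (a) The contract was executed in Istmarsh, not Selport; the corporate defendant(s) have their principal place of business in Harkwick, not Selport — no alternative holds. Condition not met.
  (b) No party resides in Selport. Not satisfied.
  (c) The corporate defendant(s) are organised in Harkwick, not Selport. Not met.
  (d) The amount in controversy is USD 436,000, which meets the USD 25,000 floor. Satisfied.
  → Not every requirement is met — no jurisdiction.
No court satisfies all of its conditions.

0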